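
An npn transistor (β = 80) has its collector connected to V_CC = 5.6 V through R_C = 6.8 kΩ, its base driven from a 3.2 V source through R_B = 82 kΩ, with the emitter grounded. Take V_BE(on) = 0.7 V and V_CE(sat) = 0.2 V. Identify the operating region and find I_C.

Assume active: I_B = (3.2 − 0.7)/82 = 0.0305 mA, giving I_C = β·I_B = 2.44 mA.
But then V_CE = 5.6 − 2.44×6.8 = -11 V < V_CE(sat) = 0.2 V — impossible in the active region.
So the transistor is saturated. With V_CE = 0.2 V, I_C = (V_CC − 0.2)/R_C = 5.4/6.8 = 0.794 mA.
Check: β·I_B = 2.44 mA > I_C = 0.794 mA, confirming saturation.

saturation; I_C ≈ 0.79 mA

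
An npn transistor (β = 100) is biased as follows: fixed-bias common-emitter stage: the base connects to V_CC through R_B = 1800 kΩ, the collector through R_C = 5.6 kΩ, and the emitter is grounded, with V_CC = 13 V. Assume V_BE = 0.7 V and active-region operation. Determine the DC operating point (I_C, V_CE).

I_C ≈ 0.68 mA, V_CE ≈ 9.2 V

Base loop: V_CC = I_B·R_B + V_BE, so I_B = (13 − 0.7)/1800 kΩ = 0.00683 mA.
In the active region I_C = β·I_B = 100 × 0.00683 = 0.683 mA.
Collector loop: V_CE = V_CC − I_C·R_C = 13 − 0.683×5.6 = 9.17 V.
Since V_CE = 9.17 V > V_CE(sat) ≈ 0.2 V, the transistor is in the active region as assumed.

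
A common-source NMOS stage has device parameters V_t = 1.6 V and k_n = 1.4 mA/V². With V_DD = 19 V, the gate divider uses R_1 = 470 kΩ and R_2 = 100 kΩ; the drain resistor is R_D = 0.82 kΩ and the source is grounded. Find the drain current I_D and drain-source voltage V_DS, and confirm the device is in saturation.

V_G = V_DD·R_2/(R_1+R_2) = 19×100/570 = 3.33 V. With the source grounded, V_GS = V_G = 3.33 V.
Assume saturation: I_D = (k_n/2)(V_GS − V_t)² = (1.4/2)×(3.33 − 1.6)² = 0.7×1.73² = 2.1 mA.
V_DS = V_DD − I_D·R_D = 19 − 2.1×0.82 = 17.3 V.
Saturation requires V_DS ≥ V_GS − V_t = 1.73 V; 17.3 ≥ 1.73 ✓.

I_D ≈ 2.1 mA, V_DS ≈ 17 V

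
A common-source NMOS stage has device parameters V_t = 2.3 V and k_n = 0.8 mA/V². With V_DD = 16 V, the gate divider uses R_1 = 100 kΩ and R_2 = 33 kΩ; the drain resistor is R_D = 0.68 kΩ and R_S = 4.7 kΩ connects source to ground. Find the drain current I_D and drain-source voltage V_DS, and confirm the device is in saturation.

I_D ≈ 0.2 mA, V_DS ≈ 15 V

V_G = V_DD·R_2/(R_1+R_2) = 16×33/133 = 3.97 V.
Assume saturation: I_D = (k_n/2)(V_GS − V_t)² with V_GS = V_G − I_D·R_S = 3.97 − 4.7·I_D.
Substituting gives 8.84·I_D² − 7.28·I_D + 1.12 = 0, with roots I_D = 0.204 or 0.62 mA.
The root I_D = 0.62 mA gives V_GS = 1.05 V ≤ V_t, so take I_D = 0.204 mA.
Then V_GS = 3.01 V and V_DS = V_DD − I_D(R_D+R_S) = 16 − 0.204×5.38 = 14.9 V.
Saturation requires V_DS ≥ V_GS − V_t = 0.713 V; 14.9 ≥ 0.713 ✓.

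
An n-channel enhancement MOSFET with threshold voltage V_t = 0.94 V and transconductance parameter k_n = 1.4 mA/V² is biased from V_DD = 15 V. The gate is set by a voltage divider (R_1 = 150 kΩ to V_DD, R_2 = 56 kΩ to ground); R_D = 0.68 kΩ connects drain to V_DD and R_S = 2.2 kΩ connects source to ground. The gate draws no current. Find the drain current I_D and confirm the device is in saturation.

I_D ≈ 0.91 mA

V_G = V_DD·R_2/(R_1+R_2) = 15×56/206 = 4.08 V.
Assume saturation: I_D = (k_n/2)(V_GS − V_t)² with V_GS = V_G − I_D·R_S = 4.08 − 2.2·I_D.
Substituting gives 3.39·I_D² − 10.7·I_D + 6.89 = 0, with roots I_D = 0.908 or 2.24 mA.
The root I_D = 2.24 mA gives V_GS = -0.849 V ≤ V_t, so take I_D = 0.908 mA.
Then V_GS = 2.08 V and V_DS = V_DD − I_D(R_D+R_S) = 15 − 0.908×2.88 = 12.4 V.
Saturation requires V_DS ≥ V_GS − V_t = 1.14 V; 12.4 ≥ 1.14 ✓.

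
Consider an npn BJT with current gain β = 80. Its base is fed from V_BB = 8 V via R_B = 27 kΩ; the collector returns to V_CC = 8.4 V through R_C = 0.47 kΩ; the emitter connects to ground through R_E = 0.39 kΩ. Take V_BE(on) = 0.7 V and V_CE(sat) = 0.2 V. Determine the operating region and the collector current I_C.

Assume active: I_B = (8 − 0.7)/(27 + 81×0.39) = 0.125 mA, I_C = β·I_B = 9.97 mA.
Then V_CE = 8.4 − 9.97×0.47 − 10.1×0.39 = -0.221 V < 0.2 V — the active assumption fails.
Re-solve with V_CE = 0.2 V. KCL at the emitter: V_E/R_E = (V_BB−0.7−V_E)/R_B + (V_CC−0.2−V_E)/R_C, giving V_E = 3.75 V.
I_C = (V_CC − 0.2 − V_E)/R_C = (8.2 − 3.75)/0.47 = 9.48 mA.
Check: I_B = (7.3 − 3.75)/27 = 0.132 mA, and β·I_B = 10.5 mA > I_C, confirming saturation.

saturation; I_C ≈ 9.5 mA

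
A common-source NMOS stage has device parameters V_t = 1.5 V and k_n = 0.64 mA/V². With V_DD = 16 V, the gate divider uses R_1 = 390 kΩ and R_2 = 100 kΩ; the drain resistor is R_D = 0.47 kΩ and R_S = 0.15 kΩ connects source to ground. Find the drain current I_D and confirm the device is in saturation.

I_D ≈ 0.86 mA

V_G = V_DD·R_2/(R_1+R_2) = 16×100/490 = 3.27 V.
Assume saturation: I_D = (k_n/2)(V_GS − V_t)² with V_GS = V_G − I_D·R_S = 3.27 − 0.15·I_D.
Substituting gives 0.0072·I_D² − 1.17·I_D + 0.997 = 0, with roots I_D = 0.857 or 162 mA.
The root I_D = 162 mA gives V_GS = -21 V ≤ V_t, so take I_D = 0.857 mA.
Then V_GS = 3.14 V and V_DS = V_DD − I_D(R_D+R_S) = 16 − 0.857×0.62 = 15.5 V.
Saturation requires V_DS ≥ V_GS − V_t = 1.64 V; 15.5 ≥ 1.64 ✓.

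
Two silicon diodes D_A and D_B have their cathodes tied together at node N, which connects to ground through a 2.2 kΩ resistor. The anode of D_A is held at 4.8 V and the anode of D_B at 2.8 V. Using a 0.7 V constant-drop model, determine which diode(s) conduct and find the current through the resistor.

Only D_A conducts; I_R ≈ 1.9 mA

Assume both conduct. Then node N would need to be at both 4.8−0.7 = 4.1 V and 2.8−0.7 = 2.1 V, which is impossible.
Assume only D_A conducts: V_N = 4.8 − 0.7 = 4.1 V, so I_R = 4.1/2.2 = 1.86 mA.
Check D_B: its anode-to-cathode voltage is 2.8 − 4.1 = -1.3 V < 0.7 V, so it is off. The assumption is consistent.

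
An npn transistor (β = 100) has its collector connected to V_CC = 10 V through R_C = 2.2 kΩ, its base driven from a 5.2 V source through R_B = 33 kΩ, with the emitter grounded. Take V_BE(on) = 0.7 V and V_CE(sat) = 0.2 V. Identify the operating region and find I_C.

saturation; I_C ≈ 4.5 mA

Assume active: I_B = (5.2 − 0.7)/33 = 0.136 mA, giving I_C = β·I_B = 13.6 mA.
But then V_CE = 10 − 13.6×2.2 = -20 V < V_CE(sat) = 0.2 V — impossible in the active region.
So the transistor is saturated. With V_CE = 0.2 V, I_C = (V_CC − 0.2)/R_C = 9.8/2.2 = 4.45 mA.
Check: β·I_B = 13.6 mA > I_C = 4.45 mA, confirming saturation.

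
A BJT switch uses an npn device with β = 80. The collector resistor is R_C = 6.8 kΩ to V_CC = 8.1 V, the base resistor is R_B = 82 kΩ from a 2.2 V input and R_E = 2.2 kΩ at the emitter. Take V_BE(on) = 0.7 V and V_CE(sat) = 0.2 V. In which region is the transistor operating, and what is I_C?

active; I_C ≈ 0.46 mA

Assume active. Base-emitter loop: I_B = (V_BB − V_BE)/(R_B + (β+1)R_E) = (2.2 − 0.7)/(82 + 81×2.2) = 0.00576 mA.
I_C = β·I_B = 80×0.00576 = 0.461 mA.
V_CE = V_CC − I_C·R_C − I_E·R_E = 8.1 − 0.461×6.8 − 0.467×2.2 = 3.94 V > V_CE(sat), so the active-region assumption holds.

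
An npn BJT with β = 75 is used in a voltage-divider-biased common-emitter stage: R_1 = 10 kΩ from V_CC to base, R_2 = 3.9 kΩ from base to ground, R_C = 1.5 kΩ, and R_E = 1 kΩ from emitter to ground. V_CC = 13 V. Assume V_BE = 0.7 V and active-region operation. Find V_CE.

V_CE ≈ 5.9 V

Thevenize the base divider: V_Th = V_CC·R_2/(R_1+R_2) = 13×3.9/13.9 = 3.65 V, R_Th = R_1‖R_2 = 2.81 kΩ.
Base-emitter loop: V_Th = I_B·R_Th + V_BE + (β+1)I_B·R_E, so I_B = (3.65 − 0.7) / (2.81 + 76×1) = 0.0374 mA.
I_C = β·I_B = 75×0.0374 = 2.81 mA, and I_E = (β+1)I_B = 2.84 mA.
V_CE = V_CC − I_C·R_C − I_E·R_E = 13 − 2.81×1.5 − 2.84×1 = 5.95 V.
V_CE = 5.95 V > 0.2 V confirms active-region operation.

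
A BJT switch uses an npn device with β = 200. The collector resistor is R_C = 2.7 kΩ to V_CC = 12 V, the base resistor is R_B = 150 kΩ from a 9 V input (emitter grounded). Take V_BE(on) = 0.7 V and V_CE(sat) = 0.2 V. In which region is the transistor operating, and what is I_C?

saturation; I_C ≈ 4.4 mA

Assume active: I_B = (9 − 0.7)/150 = 0.0553 mA, giving I_C = β·I_B = 11.1 mA.
But then V_CE = 12 − 11.1×2.7 = -17.9 V < V_CE(sat) = 0.2 V — impossible in the active region.
So the transistor is saturated. With V_CE = 0.2 V, I_C = (V_CC − 0.2)/R_C = 11.8/2.7 = 4.37 mA.
Check: β·I_B = 11.1 mA > I_C = 4.37 mA, confirming saturation.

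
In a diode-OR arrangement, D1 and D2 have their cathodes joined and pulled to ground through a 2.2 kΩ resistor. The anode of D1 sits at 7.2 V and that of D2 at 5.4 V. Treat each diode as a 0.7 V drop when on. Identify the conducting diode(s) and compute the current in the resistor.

Only D1 conducts; I_R ≈ 3 mA

Assume both conduct. Then node N would need to be at both 7.2−0.7 = 6.5 V and 5.4−0.7 = 4.7 V, which is impossible.
Assume only D1 conducts: V_N = 7.2 − 0.7 = 6.5 V, so I_R = 6.5/2.2 = 2.95 mA.
Check D2: its anode-to-cathode voltage is 5.4 − 6.5 = -1.1 V < 0.7 V, so it is off. The assumption is consistent.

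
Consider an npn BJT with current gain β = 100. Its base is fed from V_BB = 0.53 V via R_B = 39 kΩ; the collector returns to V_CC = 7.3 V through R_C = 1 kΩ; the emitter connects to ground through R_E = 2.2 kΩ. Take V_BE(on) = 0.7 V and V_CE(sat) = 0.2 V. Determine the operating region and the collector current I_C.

cutoff; I_C ≈ 0

V_BB = 0.53 V ≤ V_BE(on) = 0.7 V, so the base-emitter junction is not forward biased.
The transistor is in cutoff: I_B = I_C = 0.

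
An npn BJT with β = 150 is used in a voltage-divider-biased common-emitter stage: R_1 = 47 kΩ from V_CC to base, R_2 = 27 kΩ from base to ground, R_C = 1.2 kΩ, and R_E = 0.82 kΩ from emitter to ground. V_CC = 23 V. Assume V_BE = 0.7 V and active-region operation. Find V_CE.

Thevenize the base divider: V_Th = V_CC·R_2/(R_1+R_2) = 23×27/74 = 8.39 V, R_Th = R_1‖R_2 = 17.1 kΩ.
Base-emitter loop: V_Th = I_B·R_Th + V_BE + (β+1)I_B·R_E, so I_B = (8.39 − 0.7) / (17.1 + 151×0.82) = 0.0546 mA.
I_C = β·I_B = 150×0.0546 = 8.18 mA, and I_E = (β+1)I_B = 8.24 mA.
V_CE = V_CC − I_C·R_C − I_E·R_E = 23 − 8.18×1.2 − 8.24×0.82 = 6.42 V.
V_CE = 6.42 V > 0.2 V confirms active-region operation.

V_CE ≈ 6.4 V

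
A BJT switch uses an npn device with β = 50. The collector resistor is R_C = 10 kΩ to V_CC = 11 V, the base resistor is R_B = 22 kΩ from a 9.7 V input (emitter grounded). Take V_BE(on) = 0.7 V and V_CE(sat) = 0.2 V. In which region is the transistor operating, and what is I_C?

Assume active: I_B = (9.7 − 0.7)/22 = 0.409 mA, giving I_C = β·I_B = 20.5 mA.
But then V_CE = 11 − 20.5×10 = -194 V < V_CE(sat) = 0.2 V — impossible in the active region.
So the transistor is saturated. With V_CE = 0.2 V, I_C = (V_CC − 0.2)/R_C = 10.8/10 = 1.08 mA.
Check: β·I_B = 20.5 mA > I_C = 1.08 mA, confirming saturation.

saturation; I_C ≈ 1.1 mA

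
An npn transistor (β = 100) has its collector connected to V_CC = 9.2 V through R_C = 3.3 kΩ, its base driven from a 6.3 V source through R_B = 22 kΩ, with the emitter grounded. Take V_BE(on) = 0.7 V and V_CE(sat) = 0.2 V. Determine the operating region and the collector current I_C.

Assume active: I_B = (6.3 − 0.7)/22 = 0.255 mA, giving I_C = β·I_B = 25.5 mA.
But then V_CE = 9.2 − 25.5×3.3 = -74.8 V < V_CE(sat) = 0.2 V — impossible in the active region.
So the transistor is saturated. With V_CE = 0.2 V, I_C = (V_CC − 0.2)/R_C = 9/3.3 = 2.73 mA.
Check: β·I_B = 25.5 mA > I_C = 2.73 mA, confirming saturation.

saturation; I_C ≈ 2.7 mA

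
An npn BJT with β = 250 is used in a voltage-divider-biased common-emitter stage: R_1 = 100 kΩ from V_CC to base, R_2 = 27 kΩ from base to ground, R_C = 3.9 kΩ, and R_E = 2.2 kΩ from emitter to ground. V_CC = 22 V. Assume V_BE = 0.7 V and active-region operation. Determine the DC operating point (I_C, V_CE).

I_C ≈ 1.7 mA, V_CE ≈ 11 V

Thevenize the base divider: V_Th = V_CC·R_2/(R_1+R_2) = 22×27/127 = 4.68 V, R_Th = R_1‖R_2 = 21.3 kΩ.
Base-emitter loop: V_Th = I_B·R_Th + V_BE + (β+1)I_B·R_E, so I_B = (4.68 − 0.7) / (21.3 + 251×2.2) = 0.00694 mA.
I_C = β·I_B = 250×0.00694 = 1.73 mA, and I_E = (β+1)I_B = 1.74 mA.
V_CE = V_CC − I_C·R_C − I_E·R_E = 22 − 1.73×3.9 − 1.74×2.2 = 11.4 V.
V_CE = 11.4 V > 0.2 V confirms active-region operation.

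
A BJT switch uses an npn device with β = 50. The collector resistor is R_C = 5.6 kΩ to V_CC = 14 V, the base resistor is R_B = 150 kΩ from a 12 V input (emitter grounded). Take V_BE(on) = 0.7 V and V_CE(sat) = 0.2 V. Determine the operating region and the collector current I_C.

Assume active: I_B = (12 − 0.7)/150 = 0.0753 mA, giving I_C = β·I_B = 3.77 mA.
But then V_CE = 14 − 3.77×5.6 = -7.09 V < V_CE(sat) = 0.2 V — impossible in the active region.
So the transistor is saturated. With V_CE = 0.2 V, I_C = (V_CC − 0.2)/R_C = 13.8/5.6 = 2.46 mA.
Check: β·I_B = 3.77 mA > I_C = 2.46 mA, confirming saturation.

saturation; I_C ≈ 2.5 mA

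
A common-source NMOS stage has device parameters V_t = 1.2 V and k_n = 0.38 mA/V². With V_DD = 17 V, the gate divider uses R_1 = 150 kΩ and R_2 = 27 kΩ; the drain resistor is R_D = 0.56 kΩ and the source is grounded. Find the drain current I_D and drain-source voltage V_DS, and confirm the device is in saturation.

V_G = V_DD·R_2/(R_1+R_2) = 17×27/177 = 2.59 V. With the source grounded, V_GS = V_G = 2.59 V.
Assume saturation: I_D = (k_n/2)(V_GS − V_t)² = (0.38/2)×(2.59 − 1.2)² = 0.19×1.39² = 0.369 mA.
V_DS = V_DD − I_D·R_D = 17 − 0.369×0.56 = 16.8 V.
Saturation requires V_DS ≥ V_GS − V_t = 1.39 V; 16.8 ≥ 1.39 ✓.

I_D ≈ 0.37 mA, V_DS ≈ 17 V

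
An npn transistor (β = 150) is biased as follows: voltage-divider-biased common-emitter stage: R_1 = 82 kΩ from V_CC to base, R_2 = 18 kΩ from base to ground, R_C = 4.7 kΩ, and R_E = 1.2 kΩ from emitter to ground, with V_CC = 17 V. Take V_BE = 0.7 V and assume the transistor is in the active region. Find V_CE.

Thevenize the base divider: V_Th = V_CC·R_2/(R_1+R_2) = 17×18/100 = 3.06 V, R_Th = R_1‖R_2 = 14.8 kΩ.
Base-emitter loop: V_Th = I_B·R_Th + V_BE + (β+1)I_B·R_E, so I_B = (3.06 − 0.7) / (14.8 + 151×1.2) = 0.012 mA.
I_C = β·I_B = 150×0.012 = 1.81 mA, and I_E = (β+1)I_B = 1.82 mA.
V_CE = V_CC − I_C·R_C − I_E·R_E = 17 − 1.81×4.7 − 1.82×1.2 = 6.33 V.
V_CE = 6.33 V > 0.2 V confirms active-region operation.

V_CE ≈ 6.3 V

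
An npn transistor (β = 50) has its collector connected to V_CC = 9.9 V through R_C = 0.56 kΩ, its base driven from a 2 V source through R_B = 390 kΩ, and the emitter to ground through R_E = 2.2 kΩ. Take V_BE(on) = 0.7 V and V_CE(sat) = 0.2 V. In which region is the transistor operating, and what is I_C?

active; I_C ≈ 0.13 mA

Assume active. Base-emitter loop: I_B = (V_BB − V_BE)/(R_B + (β+1)R_E) = (2 − 0.7)/(390 + 51×2.2) = 0.00259 mA.
I_C = β·I_B = 50×0.00259 = 0.129 mA.
V_CE = V_CC − I_C·R_C − I_E·R_E = 9.9 − 0.129×0.56 − 0.132×2.2 = 9.54 V > V_CE(sat), so the active-region assumption holds.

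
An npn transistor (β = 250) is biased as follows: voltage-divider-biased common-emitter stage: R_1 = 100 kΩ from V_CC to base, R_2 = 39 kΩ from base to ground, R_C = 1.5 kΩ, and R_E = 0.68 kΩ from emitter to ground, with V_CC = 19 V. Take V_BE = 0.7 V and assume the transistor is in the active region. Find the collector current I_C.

I_C ≈ 5.8 mA

Thevenize the base divider: V_Th = V_CC·R_2/(R_1+R_2) = 19×39/139 = 5.33 V, R_Th = R_1‖R_2 = 28.1 kΩ.
Base-emitter loop: V_Th = I_B·R_Th + V_BE + (β+1)I_B·R_E, so I_B = (5.33 − 0.7) / (28.1 + 251×0.68) = 0.0233 mA.
I_C = β·I_B = 250×0.0233 = 5.83 mA, and I_E = (β+1)I_B = 5.85 mA.
V_CE = V_CC − I_C·R_C − I_E·R_E = 19 − 5.83×1.5 − 5.85×0.68 = 6.28 V.
V_CE = 6.28 V > 0.2 V confirms active-region operation.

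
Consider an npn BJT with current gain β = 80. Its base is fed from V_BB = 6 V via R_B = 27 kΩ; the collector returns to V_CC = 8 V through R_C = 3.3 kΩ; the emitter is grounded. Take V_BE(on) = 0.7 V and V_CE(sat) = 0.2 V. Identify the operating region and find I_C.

Assume active: I_B = (6 − 0.7)/27 = 0.196 mA, giving I_C = β·I_B = 15.7 mA.
But then V_CE = 8 − 15.7×3.3 = -43.8 V < V_CE(sat) = 0.2 V — impossible in the active region.
So the transistor is saturated. With V_CE = 0.2 V, I_C = (V_CC − 0.2)/R_C = 7.8/3.3 = 2.36 mA.
Check: β·I_B = 15.7 mA > I_C = 2.36 mA, confirming saturation.

saturation; I_C ≈ 2.4 mA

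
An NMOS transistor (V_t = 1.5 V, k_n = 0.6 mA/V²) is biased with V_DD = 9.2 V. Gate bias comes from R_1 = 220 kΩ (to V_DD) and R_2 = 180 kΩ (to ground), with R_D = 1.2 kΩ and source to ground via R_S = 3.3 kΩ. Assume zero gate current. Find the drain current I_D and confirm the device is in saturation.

I_D ≈ 0.44 mA

V_G = V_DD·R_2/(R_1+R_2) = 9.2×180/400 = 4.14 V.
Assume saturation: I_D = (k_n/2)(V_GS − V_t)² with V_GS = V_G − I_D·R_S = 4.14 − 3.3·I_D.
Substituting gives 3.27·I_D² − 6.23·I_D + 2.09 = 0, with roots I_D = 0.435 or 1.47 mA.
The root I_D = 1.47 mA gives V_GS = -0.714 V ≤ V_t, so take I_D = 0.435 mA.
Then V_GS = 2.7 V and V_DS = V_DD − I_D(R_D+R_S) = 9.2 − 0.435×4.5 = 7.24 V.
Saturation requires V_DS ≥ V_GS − V_t = 1.2 V; 7.24 ≥ 1.2 ✓.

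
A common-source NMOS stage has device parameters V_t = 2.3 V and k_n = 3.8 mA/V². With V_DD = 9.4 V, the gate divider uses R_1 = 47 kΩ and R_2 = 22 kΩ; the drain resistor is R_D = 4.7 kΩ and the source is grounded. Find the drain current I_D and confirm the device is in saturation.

I_D ≈ 0.92 mA

V_G = V_DD·R_2/(R_1+R_2) = 9.4×22/69 = 3 V. With the source grounded, V_GS = V_G = 3 V.
Assume saturation: I_D = (k_n/2)(V_GS − V_t)² = (3.8/2)×(3 − 2.3)² = 1.9×0.697² = 0.923 mA.
V_DS = V_DD − I_D·R_D = 9.4 − 0.923×4.7 = 5.06 V.
Saturation requires V_DS ≥ V_GS − V_t = 0.697 V; 5.06 ≥ 0.697 ✓.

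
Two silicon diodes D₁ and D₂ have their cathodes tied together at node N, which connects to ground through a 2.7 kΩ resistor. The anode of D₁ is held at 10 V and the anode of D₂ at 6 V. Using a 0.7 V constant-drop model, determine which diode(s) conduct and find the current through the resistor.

Only D₁ conducts; I_R ≈ 3.4 mA

Assume both conduct. Then node N would need to be at both 10−0.7 = 9.3 V and 6−0.7 = 5.3 V, which is impossible.
Assume only D₁ conducts: V_N = 10 − 0.7 = 9.3 V, so I_R = 9.3/2.7 = 3.44 mA.
Check D₂: its anode-to-cathode voltage is 6 − 9.3 = -3.3 V < 0.7 V, so it is off. The assumption is consistent.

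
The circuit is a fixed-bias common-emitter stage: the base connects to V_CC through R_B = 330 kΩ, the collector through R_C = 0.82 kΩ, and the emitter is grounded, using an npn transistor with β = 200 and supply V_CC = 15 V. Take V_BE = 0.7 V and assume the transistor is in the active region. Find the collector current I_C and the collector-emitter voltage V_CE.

Base loop: V_CC = I_B·R_B + V_BE, so I_B = (15 − 0.7)/330 kΩ = 0.0433 mA.
In the active region I_C = β·I_B = 200 × 0.0433 = 8.67 mA.
Collector loop: V_CE = V_CC − I_C·R_C = 15 − 8.67×0.82 = 7.89 V.
Since V_CE = 7.89 V > V_CE(sat) ≈ 0.2 V, the transistor is in the active region as assumed.

I_C ≈ 8.7 mA, V_CE ≈ 7.9 V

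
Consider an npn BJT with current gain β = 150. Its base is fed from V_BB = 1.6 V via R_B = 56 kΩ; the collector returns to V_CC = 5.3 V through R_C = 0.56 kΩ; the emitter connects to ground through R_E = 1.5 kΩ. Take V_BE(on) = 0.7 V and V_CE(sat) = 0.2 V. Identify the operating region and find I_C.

active; I_C ≈ 0.48 mA

Assume active. Base-emitter loop: I_B = (V_BB − V_BE)/(R_B + (β+1)R_E) = (1.6 − 0.7)/(56 + 151×1.5) = 0.00319 mA.
I_C = β·I_B = 150×0.00319 = 0.478 mA.
V_CE = V_CC − I_C·R_C − I_E·R_E = 5.3 − 0.478×0.56 − 0.481×1.5 = 4.31 V > V_CE(sat), so the active-region assumption holds.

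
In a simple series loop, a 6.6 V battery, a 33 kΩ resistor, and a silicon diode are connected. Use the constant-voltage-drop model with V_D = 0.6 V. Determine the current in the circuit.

KVL around the loop: 6.6 = V_D + I·R = 0.6 + I × 33 kΩ.
So I = (6.6 − 0.6) / 33 kΩ = 6 / 33 = 0.182 mA.

I ≈ 0.18 mA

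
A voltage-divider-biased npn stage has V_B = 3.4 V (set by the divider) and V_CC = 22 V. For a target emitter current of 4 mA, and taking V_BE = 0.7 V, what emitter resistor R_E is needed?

R_E ≈ 0.68 kΩ

V_E = V_B − V_BE = 3.4 − 0.7 = 2.7 V.
R_E = V_E / I_E = 2.7 / 4 = 0.675 kΩ.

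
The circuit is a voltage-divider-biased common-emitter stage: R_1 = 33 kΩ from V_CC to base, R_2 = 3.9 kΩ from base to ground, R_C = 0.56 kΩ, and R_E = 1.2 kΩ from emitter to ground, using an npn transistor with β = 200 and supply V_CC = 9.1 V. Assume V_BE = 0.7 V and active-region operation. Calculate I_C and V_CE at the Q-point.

Thevenize the base divider: V_Th = V_CC·R_2/(R_1+R_2) = 9.1×3.9/36.9 = 0.962 V, R_Th = R_1‖R_2 = 3.49 kΩ.
Base-emitter loop: V_Th = I_B·R_Th + V_BE + (β+1)I_B·R_E, so I_B = (0.962 − 0.7) / (3.49 + 201×1.2) = 0.00107 mA.
I_C = β·I_B = 200×0.00107 = 0.214 mA, and I_E = (β+1)I_B = 0.215 mA.
V_CE = V_CC − I_C·R_C − I_E·R_E = 9.1 − 0.214×0.56 − 0.215×1.2 = 8.72 V.
V_CE = 8.72 V > 0.2 V confirms active-region operation.

I_C ≈ 0.21 mA, V_CE ≈ 8.7 V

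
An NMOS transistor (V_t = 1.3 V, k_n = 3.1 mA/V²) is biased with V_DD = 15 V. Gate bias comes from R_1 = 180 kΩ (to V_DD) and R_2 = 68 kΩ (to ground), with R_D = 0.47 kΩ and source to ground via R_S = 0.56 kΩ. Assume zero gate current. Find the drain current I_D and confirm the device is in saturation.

I_D ≈ 2.7 mA

V_G = V_DD·R_2/(R_1+R_2) = 15×68/248 = 4.11 V.
Assume saturation: I_D = (k_n/2)(V_GS − V_t)² with V_GS = V_G − I_D·R_S = 4.11 − 0.56·I_D.
Substituting gives 0.486·I_D² − 5.88·I_D + 12.3 = 0, with roots I_D = 2.68 or 9.43 mA.
The root I_D = 9.43 mA gives V_GS = -1.17 V ≤ V_t, so take I_D = 2.68 mA.
Then V_GS = 2.61 V and V_DS = V_DD − I_D(R_D+R_S) = 15 − 2.68×1.03 = 12.2 V.
Saturation requires V_DS ≥ V_GS − V_t = 1.31 V; 12.2 ≥ 1.31 ✓.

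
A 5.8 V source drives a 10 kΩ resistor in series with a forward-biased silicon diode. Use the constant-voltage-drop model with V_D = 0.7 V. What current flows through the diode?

I ≈ 0.51 mA

KVL around the loop: 5.8 = V_D + I·R = 0.7 + I × 10 kΩ.
So I = (5.8 − 0.7) / 10 kΩ = 5.1 / 10 = 0.51 mA.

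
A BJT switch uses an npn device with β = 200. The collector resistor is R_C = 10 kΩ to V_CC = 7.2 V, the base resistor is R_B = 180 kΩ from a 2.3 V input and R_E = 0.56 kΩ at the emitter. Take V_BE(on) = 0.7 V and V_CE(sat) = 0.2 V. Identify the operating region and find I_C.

saturation; I_C ≈ 0.66 mA

Assume active: I_B = (2.3 − 0.7)/(180 + 201×0.56) = 0.00547 mA, I_C = β·I_B = 1.09 mA.
Then V_CE = 7.2 − 1.09×10 − 1.1×0.56 = -4.35 V < 0.2 V — the active assumption fails.
Re-solve with V_CE = 0.2 V. KCL at the emitter: V_E/R_E = (V_BB−0.7−V_E)/R_B + (V_CC−0.2−V_E)/R_C, giving V_E = 0.375 V.
I_C = (V_CC − 0.2 − V_E)/R_C = (7 − 0.375)/10 = 0.663 mA.
Check: I_B = (1.6 − 0.375)/180 = 0.00681 mA, and β·I_B = 1.36 mA > I_C, confirming saturation.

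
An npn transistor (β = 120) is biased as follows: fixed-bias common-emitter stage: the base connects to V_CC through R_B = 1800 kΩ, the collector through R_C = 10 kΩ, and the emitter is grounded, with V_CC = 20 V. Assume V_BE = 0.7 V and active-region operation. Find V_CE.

V_CE ≈ 7.1 V

Base loop: V_CC = I_B·R_B + V_BE, so I_B = (20 − 0.7)/1800 kΩ = 0.0107 mA.
In the active region I_C = β·I_B = 120 × 0.0107 = 1.29 mA.
Collector loop: V_CE = V_CC − I_C·R_C = 20 − 1.29×10 = 7.13 V.
Since V_CE = 7.13 V > V_CE(sat) ≈ 0.2 V, the transistor is in the active region as assumed.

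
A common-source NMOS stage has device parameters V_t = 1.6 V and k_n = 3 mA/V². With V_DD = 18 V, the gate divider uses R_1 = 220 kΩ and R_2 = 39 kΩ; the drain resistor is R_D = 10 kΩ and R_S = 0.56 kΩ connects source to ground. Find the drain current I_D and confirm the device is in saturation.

V_G = V_DD·R_2/(R_1+R_2) = 18×39/259 = 2.71 V.
Assume saturation: I_D = (k_n/2)(V_GS − V_t)² with V_GS = V_G − I_D·R_S = 2.71 − 0.56·I_D.
Substituting gives 0.47·I_D² − 2.87·I_D + 1.85 = 0, with roots I_D = 0.734 or 5.36 mA.
The root I_D = 5.36 mA gives V_GS = -0.29 V ≤ V_t, so take I_D = 0.734 mA.
Then V_GS = 2.3 V and V_DS = V_DD − I_D(R_D+R_S) = 18 − 0.734×10.6 = 10.3 V.
Saturation requires V_DS ≥ V_GS − V_t = 0.699 V; 10.3 ≥ 0.699 ✓.

I_D ≈ 0.73 mA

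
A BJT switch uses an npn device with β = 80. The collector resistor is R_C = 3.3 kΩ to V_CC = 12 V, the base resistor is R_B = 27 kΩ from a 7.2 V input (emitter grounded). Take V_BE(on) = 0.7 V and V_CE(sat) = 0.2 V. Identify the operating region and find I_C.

saturation; I_C ≈ 3.6 mA

Assume active: I_B = (7.2 − 0.7)/27 = 0.241 mA, giving I_C = β·I_B = 19.3 mA.
But then V_CE = 12 − 19.3×3.3 = -51.6 V < V_CE(sat) = 0.2 V — impossible in the active region.
So the transistor is saturated. With V_CE = 0.2 V, I_C = (V_CC − 0.2)/R_C = 11.8/3.3 = 3.58 mA.
Check: β·I_B = 19.3 mA > I_C = 3.58 mA, confirming saturation.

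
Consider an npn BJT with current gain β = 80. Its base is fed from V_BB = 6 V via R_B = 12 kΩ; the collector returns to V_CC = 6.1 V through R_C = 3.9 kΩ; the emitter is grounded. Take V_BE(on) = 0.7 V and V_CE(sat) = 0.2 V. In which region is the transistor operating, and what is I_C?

Assume active: I_B = (6 − 0.7)/12 = 0.442 mA, giving I_C = β·I_B = 35.3 mA.
But then V_CE = 6.1 − 35.3×3.9 = -132 V < V_CE(sat) = 0.2 V — impossible in the active region.
So the transistor is saturated. With V_CE = 0.2 V, I_C = (V_CC − 0.2)/R_C = 5.9/3.9 = 1.51 mA.
Check: β·I_B = 35.3 mA > I_C = 1.51 mA, confirming saturation.

saturation; I_C ≈ 1.5 mA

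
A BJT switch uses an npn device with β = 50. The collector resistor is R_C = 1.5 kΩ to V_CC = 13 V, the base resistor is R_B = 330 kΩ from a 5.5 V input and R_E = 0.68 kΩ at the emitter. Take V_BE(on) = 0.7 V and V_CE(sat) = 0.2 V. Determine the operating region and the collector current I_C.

Assume active. Base-emitter loop: I_B = (V_BB − V_BE)/(R_B + (β+1)R_E) = (5.5 − 0.7)/(330 + 51×0.68) = 0.0132 mA.
I_C = β·I_B = 50×0.0132 = 0.658 mA.
V_CE = V_CC − I_C·R_C − I_E·R_E = 13 − 0.658×1.5 − 0.671×0.68 = 11.6 V > V_CE(sat), so the active-region assumption holds.

active; I_C ≈ 0.66 mA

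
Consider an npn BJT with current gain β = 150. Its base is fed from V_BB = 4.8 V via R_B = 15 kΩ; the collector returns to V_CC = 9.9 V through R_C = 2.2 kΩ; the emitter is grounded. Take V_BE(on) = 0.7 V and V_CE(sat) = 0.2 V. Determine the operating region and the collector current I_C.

saturation; I_C ≈ 4.4 mA

Assume active: I_B = (4.8 − 0.7)/15 = 0.273 mA, giving I_C = β·I_B = 41 mA.
But then V_CE = 9.9 − 41×2.2 = -80.3 V < V_CE(sat) = 0.2 V — impossible in the active region.
So the transistor is saturated. With V_CE = 0.2 V, I_C = (V_CC − 0.2)/R_C = 9.7/2.2 = 4.41 mA.
Check: β·I_B = 41 mA > I_C = 4.41 mA, confirming saturation.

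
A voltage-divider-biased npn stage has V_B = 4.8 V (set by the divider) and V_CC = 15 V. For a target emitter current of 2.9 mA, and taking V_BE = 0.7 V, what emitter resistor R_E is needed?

R_E ≈ 1.4 kΩ

V_E = V_B − V_BE = 4.8 − 0.7 = 4.1 V.
R_E = V_E / I_E = 4.1 / 2.9 = 1.41 kΩ.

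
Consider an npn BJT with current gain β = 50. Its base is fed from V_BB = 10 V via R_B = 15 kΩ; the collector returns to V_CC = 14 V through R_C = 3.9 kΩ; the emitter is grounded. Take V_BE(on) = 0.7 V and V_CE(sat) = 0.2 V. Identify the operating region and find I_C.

Assume active: I_B = (10 − 0.7)/15 = 0.62 mA, giving I_C = β·I_B = 31 mA.
But then V_CE = 14 − 31×3.9 = -107 V < V_CE(sat) = 0.2 V — impossible in the active region.
So the transistor is saturated. With V_CE = 0.2 V, I_C = (V_CC − 0.2)/R_C = 13.8/3.9 = 3.54 mA.
Check: β·I_B = 31 mA > I_C = 3.54 mA, confirming saturation.

saturation; I_C ≈ 3.5 mA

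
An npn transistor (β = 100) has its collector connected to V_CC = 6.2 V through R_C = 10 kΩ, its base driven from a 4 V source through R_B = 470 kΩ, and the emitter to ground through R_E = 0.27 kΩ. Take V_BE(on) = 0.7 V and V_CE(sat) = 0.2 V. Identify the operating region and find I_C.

saturation; I_C ≈ 0.58 mA

Assume active: I_B = (4 − 0.7)/(470 + 101×0.27) = 0.00664 mA, I_C = β·I_B = 0.664 mA.
Then V_CE = 6.2 − 0.664×10 − 0.67×0.27 = -0.617 V < 0.2 V — the active assumption fails.
Re-solve with V_CE = 0.2 V. KCL at the emitter: V_E/R_E = (V_BB−0.7−V_E)/R_B + (V_CC−0.2−V_E)/R_C, giving V_E = 0.159 V.
I_C = (V_CC − 0.2 − V_E)/R_C = (6 − 0.159)/10 = 0.584 mA.
Check: I_B = (3.3 − 0.159)/470 = 0.00668 mA, and β·I_B = 0.668 mA > I_C, confirming saturation.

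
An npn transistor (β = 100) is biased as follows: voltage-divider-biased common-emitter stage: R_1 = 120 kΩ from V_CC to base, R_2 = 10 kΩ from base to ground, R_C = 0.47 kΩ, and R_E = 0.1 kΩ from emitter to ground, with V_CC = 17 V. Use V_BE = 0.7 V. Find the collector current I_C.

Thevenize the base divider: V_Th = V_CC·R_2/(R_1+R_2) = 17×10/130 = 1.31 V, R_Th = R_1‖R_2 = 9.23 kΩ.
Base-emitter loop: V_Th = I_B·R_Th + V_BE + (β+1)I_B·R_E, so I_B = (1.31 − 0.7) / (9.23 + 101×0.1) = 0.0314 mA.
I_C = β·I_B = 100×0.0314 = 3.14 mA, and I_E = (β+1)I_B = 3.18 mA.
V_CE = V_CC − I_C·R_C − I_E·R_E = 17 − 3.14×0.47 − 3.18×0.1 = 15.2 V.
V_CE = 15.2 V > 0.2 V confirms active-region operation.

I_C ≈ 3.1 mA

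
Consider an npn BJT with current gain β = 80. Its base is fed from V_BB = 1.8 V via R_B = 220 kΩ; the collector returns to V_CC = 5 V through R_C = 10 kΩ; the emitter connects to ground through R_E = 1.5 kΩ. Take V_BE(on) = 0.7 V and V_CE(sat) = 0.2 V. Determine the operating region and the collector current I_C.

active; I_C ≈ 0.26 mA

Assume active. Base-emitter loop: I_B = (V_BB − V_BE)/(R_B + (β+1)R_E) = (1.8 − 0.7)/(220 + 81×1.5) = 0.00322 mA.
I_C = β·I_B = 80×0.00322 = 0.258 mA.
V_CE = V_CC − I_C·R_C − I_E·R_E = 5 − 0.258×10 − 0.261×1.5 = 2.03 V > V_CE(sat), so the active-region assumption holds.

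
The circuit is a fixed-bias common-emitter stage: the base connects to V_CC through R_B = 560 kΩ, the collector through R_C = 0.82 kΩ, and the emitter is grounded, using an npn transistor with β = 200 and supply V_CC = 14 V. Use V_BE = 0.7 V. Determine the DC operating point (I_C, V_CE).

Base loop: V_CC = I_B·R_B + V_BE, so I_B = (14 − 0.7)/560 kΩ = 0.0238 mA.
In the active region I_C = β·I_B = 200 × 0.0238 = 4.75 mA.
Collector loop: V_CE = V_CC − I_C·R_C = 14 − 4.75×0.82 = 10.1 V.
Since V_CE = 10.1 V > V_CE(sat) ≈ 0.2 V, the transistor is in the active region as assumed.

I_C ≈ 4.8 mA, V_CE ≈ 10 V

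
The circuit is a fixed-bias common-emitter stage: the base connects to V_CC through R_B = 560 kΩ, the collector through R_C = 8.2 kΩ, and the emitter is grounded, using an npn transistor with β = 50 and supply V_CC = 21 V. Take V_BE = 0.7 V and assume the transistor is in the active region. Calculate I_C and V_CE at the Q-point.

I_C ≈ 1.8 mA, V_CE ≈ 6.1 V

Base loop: V_CC = I_B·R_B + V_BE, so I_B = (21 − 0.7)/560 kΩ = 0.0363 mA.
In the active region I_C = β·I_B = 50 × 0.0363 = 1.81 mA.
Collector loop: V_CE = V_CC − I_C·R_C = 21 − 1.81×8.2 = 6.14 V.
Since V_CE = 6.14 V > V_CE(sat) ≈ 0.2 V, the transistor is in the active region as assumed.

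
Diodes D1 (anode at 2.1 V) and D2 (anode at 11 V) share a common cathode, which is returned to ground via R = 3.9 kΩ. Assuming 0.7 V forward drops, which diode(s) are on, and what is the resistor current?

Only D2 conducts; I_R ≈ 2.6 mA

Assume both conduct. Then node N would need to be at both 2.1−0.7 = 1.4 V and 11−0.7 = 10.3 V, which is impossible.
Assume only D2 conducts: V_N = 11 − 0.7 = 10.3 V, so I_R = 10.3/3.9 = 2.64 mA.
Check D1: its anode-to-cathode voltage is 2.1 − 10.3 = -8.2 V < 0.7 V, so it is off. The assumption is consistent.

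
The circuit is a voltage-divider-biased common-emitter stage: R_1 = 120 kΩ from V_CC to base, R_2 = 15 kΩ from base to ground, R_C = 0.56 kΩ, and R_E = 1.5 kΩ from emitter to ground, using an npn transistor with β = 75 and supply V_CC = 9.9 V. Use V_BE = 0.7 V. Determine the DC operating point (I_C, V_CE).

Thevenize the base divider: V_Th = V_CC·R_2/(R_1+R_2) = 9.9×15/135 = 1.1 V, R_Th = R_1‖R_2 = 13.3 kΩ.
Base-emitter loop: V_Th = I_B·R_Th + V_BE + (β+1)I_B·R_E, so I_B = (1.1 − 0.7) / (13.3 + 76×1.5) = 0.00314 mA.
I_C = β·I_B = 75×0.00314 = 0.236 mA, and I_E = (β+1)I_B = 0.239 mA.
V_CE = V_CC − I_C·R_C − I_E·R_E = 9.9 − 0.236×0.56 − 0.239×1.5 = 9.41 V.
V_CE = 9.41 V > 0.2 V confirms active-region operation.

I_C ≈ 0.24 mA, V_CE ≈ 9.4 V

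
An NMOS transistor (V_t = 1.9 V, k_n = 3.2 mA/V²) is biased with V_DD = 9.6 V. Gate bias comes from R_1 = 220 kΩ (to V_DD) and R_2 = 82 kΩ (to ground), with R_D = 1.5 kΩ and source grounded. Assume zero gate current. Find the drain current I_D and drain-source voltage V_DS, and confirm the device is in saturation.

I_D ≈ 0.8 mA, V_DS ≈ 8.4 V

V_G = V_DD·R_2/(R_1+R_2) = 9.6×82/302 = 2.61 V. With the source grounded, V_GS = V_G = 2.61 V.
Assume saturation: I_D = (k_n/2)(V_GS − V_t)² = (3.2/2)×(2.61 − 1.9)² = 1.6×0.707² = 0.799 mA.
V_DS = V_DD − I_D·R_D = 9.6 − 0.799×1.5 = 8.4 V.
Saturation requires V_DS ≥ V_GS − V_t = 0.707 V; 8.4 ≥ 0.707 ✓.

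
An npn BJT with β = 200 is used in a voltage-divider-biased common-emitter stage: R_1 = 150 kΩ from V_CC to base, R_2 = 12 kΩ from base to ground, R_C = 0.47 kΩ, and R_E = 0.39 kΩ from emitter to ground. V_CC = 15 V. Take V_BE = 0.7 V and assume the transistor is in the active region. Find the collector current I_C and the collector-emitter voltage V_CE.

I_C ≈ 0.92 mA, V_CE ≈ 14 V

Thevenize the base divider: V_Th = V_CC·R_2/(R_1+R_2) = 15×12/162 = 1.11 V, R_Th = R_1‖R_2 = 11.1 kΩ.
Base-emitter loop: V_Th = I_B·R_Th + V_BE + (β+1)I_B·R_E, so I_B = (1.11 − 0.7) / (11.1 + 201×0.39) = 0.00459 mA.
I_C = β·I_B = 200×0.00459 = 0.919 mA, and I_E = (β+1)I_B = 0.923 mA.
V_CE = V_CC − I_C·R_C − I_E·R_E = 15 − 0.919×0.47 − 0.923×0.39 = 14.2 V.
V_CE = 14.2 V > 0.2 V confirms active-region operation.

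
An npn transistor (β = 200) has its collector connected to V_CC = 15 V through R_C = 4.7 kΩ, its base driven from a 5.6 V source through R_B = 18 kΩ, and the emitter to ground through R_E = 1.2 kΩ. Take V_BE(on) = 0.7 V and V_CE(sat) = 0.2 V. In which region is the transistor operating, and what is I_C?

saturation; I_C ≈ 2.5 mA

Assume active: I_B = (5.6 − 0.7)/(18 + 201×1.2) = 0.0189 mA, I_C = β·I_B = 3.78 mA.
Then V_CE = 15 − 3.78×4.7 − 3.8×1.2 = -7.33 V < 0.2 V — the active assumption fails.
Re-solve with V_CE = 0.2 V. KCL at the emitter: V_E/R_E = (V_BB−0.7−V_E)/R_B + (V_CC−0.2−V_E)/R_C, giving V_E = 3.11 V.
I_C = (V_CC − 0.2 − V_E)/R_C = (14.8 − 3.11)/4.7 = 2.49 mA.
Check: I_B = (4.9 − 3.11)/18 = 0.0997 mA, and β·I_B = 19.9 mA > I_C, confirming saturation.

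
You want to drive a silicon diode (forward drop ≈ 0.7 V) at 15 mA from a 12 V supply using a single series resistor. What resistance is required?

R ≈ 0.75 kΩ

The resistor drops V_S − V_D = 12 − 0.7 = 11.3 V at 15 mA.
R = 11.3 V / 15 mA = 0.753 kΩ.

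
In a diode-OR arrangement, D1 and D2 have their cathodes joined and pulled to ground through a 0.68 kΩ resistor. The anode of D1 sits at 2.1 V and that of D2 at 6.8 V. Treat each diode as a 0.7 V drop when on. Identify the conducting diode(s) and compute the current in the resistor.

Assume both conduct. Then node N would need to be at both 2.1−0.7 = 1.4 V and 6.8−0.7 = 6.1 V, which is impossible.
Assume only D2 conducts: V_N = 6.8 − 0.7 = 6.1 V, so I_R = 6.1/0.68 = 8.97 mA.
Check D1: its anode-to-cathode voltage is 2.1 − 6.1 = -4 V < 0.7 V, so it is off. The assumption is consistent.

Only D2 conducts; I_R ≈ 9 mA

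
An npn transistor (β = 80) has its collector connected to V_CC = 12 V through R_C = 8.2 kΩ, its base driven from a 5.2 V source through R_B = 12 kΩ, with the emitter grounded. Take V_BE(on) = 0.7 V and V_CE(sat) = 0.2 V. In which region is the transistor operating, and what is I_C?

Assume active: I_B = (5.2 − 0.7)/12 = 0.375 mA, giving I_C = β·I_B = 30 mA.
But then V_CE = 12 − 30×8.2 = -234 V < V_CE(sat) = 0.2 V — impossible in the active region.
So the transistor is saturated. With V_CE = 0.2 V, I_C = (V_CC − 0.2)/R_C = 11.8/8.2 = 1.44 mA.
Check: β·I_B = 30 mA > I_C = 1.44 mA, confirming saturation.

saturation; I_C ≈ 1.4 mA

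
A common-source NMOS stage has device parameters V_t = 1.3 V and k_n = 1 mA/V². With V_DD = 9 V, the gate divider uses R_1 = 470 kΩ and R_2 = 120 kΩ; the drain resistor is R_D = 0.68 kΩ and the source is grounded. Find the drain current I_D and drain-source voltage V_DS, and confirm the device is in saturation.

I_D ≈ 0.14 mA, V_DS ≈ 8.9 V

V_G = V_DD·R_2/(R_1+R_2) = 9×120/590 = 1.83 V. With the source grounded, V_GS = V_G = 1.83 V.
Assume saturation: I_D = (k_n/2)(V_GS − V_t)² = (1/2)×(1.83 − 1.3)² = 0.5×0.531² = 0.141 mA.
V_DS = V_DD − I_D·R_D = 9 − 0.141×0.68 = 8.9 V.
Saturation requires V_DS ≥ V_GS − V_t = 0.531 V; 8.9 ≥ 0.531 ✓.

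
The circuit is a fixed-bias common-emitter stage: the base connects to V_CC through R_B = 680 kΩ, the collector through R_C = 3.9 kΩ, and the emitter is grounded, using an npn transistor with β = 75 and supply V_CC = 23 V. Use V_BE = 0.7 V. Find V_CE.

V_CE ≈ 13 V

Base loop: V_CC = I_B·R_B + V_BE, so I_B = (23 − 0.7)/680 kΩ = 0.0328 mA.
In the active region I_C = β·I_B = 75 × 0.0328 = 2.46 mA.
Collector loop: V_CE = V_CC − I_C·R_C = 23 − 2.46×3.9 = 13.4 V.
Since V_CE = 13.4 V > V_CE(sat) ≈ 0.2 V, the transistor is in the active region as assumed.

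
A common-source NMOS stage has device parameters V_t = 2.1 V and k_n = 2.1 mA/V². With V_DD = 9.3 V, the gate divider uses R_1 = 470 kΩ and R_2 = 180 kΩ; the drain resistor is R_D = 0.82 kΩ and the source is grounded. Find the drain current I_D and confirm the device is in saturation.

I_D ≈ 0.24 mA

V_G = V_DD·R_2/(R_1+R_2) = 9.3×180/650 = 2.58 V. With the source grounded, V_GS = V_G = 2.58 V.
Assume saturation: I_D = (k_n/2)(V_GS − V_t)² = (2.1/2)×(2.58 − 2.1)² = 1.05×0.475² = 0.237 mA.
V_DS = V_DD − I_D·R_D = 9.3 − 0.237×0.82 = 9.11 V.
Saturation requires V_DS ≥ V_GS − V_t = 0.475 V; 9.11 ≥ 0.475 ✓.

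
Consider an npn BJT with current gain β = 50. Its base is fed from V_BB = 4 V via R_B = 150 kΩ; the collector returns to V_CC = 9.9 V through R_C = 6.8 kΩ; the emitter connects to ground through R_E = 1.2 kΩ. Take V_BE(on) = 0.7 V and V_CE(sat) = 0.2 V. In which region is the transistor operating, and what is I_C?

active; I_C ≈ 0.78 mA

Assume active. Base-emitter loop: I_B = (V_BB − V_BE)/(R_B + (β+1)R_E) = (4 − 0.7)/(150 + 51×1.2) = 0.0156 mA.
I_C = β·I_B = 50×0.0156 = 0.781 mA.
V_CE = V_CC − I_C·R_C − I_E·R_E = 9.9 − 0.781×6.8 − 0.797×1.2 = 3.63 V > V_CE(sat), so the active-region assumption holds.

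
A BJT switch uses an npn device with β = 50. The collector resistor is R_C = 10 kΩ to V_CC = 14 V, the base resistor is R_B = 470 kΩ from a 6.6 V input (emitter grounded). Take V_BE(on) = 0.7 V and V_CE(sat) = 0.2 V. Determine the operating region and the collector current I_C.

active; I_C ≈ 0.63 mA

Assume active. Base-emitter loop: I_B = (V_BB − V_BE)/R_B = (6.6 − 0.7)/470 = 0.0126 mA.
I_C = β·I_B = 50×0.0126 = 0.628 mA.
V_CE = V_CC − I_C·R_C = 14 − 0.628×10 = 7.72 V > V_CE(sat), so the active-region assumption holds.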